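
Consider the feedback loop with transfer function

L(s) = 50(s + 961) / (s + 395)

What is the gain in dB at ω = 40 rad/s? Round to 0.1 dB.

41.7 dB

At s = jω = j40:
zero (s+961): 961 + j40 → |·| = √(961²+40²) = √925121 ≈ 961.83, ∠ = arctan(40/961) ≈ 2.38°
pole (s+395): 395 + j40 → |·| = √(395²+40²) = √157625 ≈ 397.02, ∠ = arctan(40/395) ≈ 5.78°
|L| = 50 · 961.83 / 397.02 ≈ 121.13
Gain = 20 log₁₀(121.13) ≈ 41.67 dB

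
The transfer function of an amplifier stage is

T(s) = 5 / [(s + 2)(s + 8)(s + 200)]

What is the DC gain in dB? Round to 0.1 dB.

-56.1 dB

T(0) = 5 / (2·8·200) = 0.0015625
20 log₁₀(0.0015625) ≈ -56.12 dB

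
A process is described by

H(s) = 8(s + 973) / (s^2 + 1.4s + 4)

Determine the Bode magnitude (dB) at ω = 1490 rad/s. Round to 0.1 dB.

-43.9 dB

At s = jω = j1490:
zero (s+973): 973 + j1490 → |·| = √(973²+1490²) = √3166829 ≈ 1779.6, ∠ = arctan(1490/973) ≈ 56.85°
quadratic: (j1490)² + 1.4·j1490 + 4 = -2220096 + j2086 → |·| ≈ 2.2201e+06, ∠ ≈ 179.95°
|H| = 8 · 1779.6 / 2.2201e+06 ≈ 0.0064127
Gain = 20 log₁₀(0.0064127) ≈ -43.86 dB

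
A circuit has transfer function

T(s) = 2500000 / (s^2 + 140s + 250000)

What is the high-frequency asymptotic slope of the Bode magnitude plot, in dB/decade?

-40 dB/decade

Each pole contributes −20 dB/decade at high frequency; each zero contributes +20 dB/decade.
Net: 0 zero(s) − 2 pole(s) → -40 dB/decade.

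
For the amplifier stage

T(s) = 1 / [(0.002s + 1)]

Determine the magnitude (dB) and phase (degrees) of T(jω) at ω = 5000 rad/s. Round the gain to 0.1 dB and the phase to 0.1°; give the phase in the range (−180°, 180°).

-20.0 dB, -84.3°

At ω = 5000 rad/s:
pole (1 + j5000·0.002) = 1 + j10 → |·| ≈ 10.05, ∠ ≈ 84.29°
|T| = 1 · 1 / (10.05) ≈ 0.099502
Gain = 20 log₁₀(0.099502) ≈ -20.04 dB
∠T = (0°) − (84.29°) = -84.29°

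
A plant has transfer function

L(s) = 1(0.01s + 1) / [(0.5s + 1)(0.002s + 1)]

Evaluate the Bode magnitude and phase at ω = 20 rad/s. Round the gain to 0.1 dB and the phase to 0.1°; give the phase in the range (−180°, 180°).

At ω = 20 rad/s:
zero (1 + j20·0.01) = 1 + j0.2 → |·| ≈ 1.0198, ∠ ≈ 11.31°
pole (1 + j20·0.5) = 1 + j10 → |·| ≈ 10.05, ∠ ≈ 84.29°
pole (1 + j20·0.002) = 1 + j0.04 → |·| ≈ 1.0008, ∠ ≈ 2.29°
|L| = 1 · 1.0198 / (10.05 · 1.0008) ≈ 0.10139
Gain = 20 log₁₀(0.10139) ≈ -19.88 dB
∠L = (11.31°) − (84.29° + 2.29°) = -75.27°

-19.9 dB, -75.3°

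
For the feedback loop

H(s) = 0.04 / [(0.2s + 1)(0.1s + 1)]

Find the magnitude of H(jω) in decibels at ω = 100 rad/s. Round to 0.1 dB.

-74.0 dB

At ω = 100 rad/s:
pole (1 + j100·0.2) = 1 + j20 → |·| ≈ 20.025, ∠ ≈ 87.14°
pole (1 + j100·0.1) = 1 + j10 → |·| ≈ 10.05, ∠ ≈ 84.29°
|H| = 0.04 · 1 / (20.025 · 10.05) ≈ 0.00019876
Gain = 20 log₁₀(0.00019876) ≈ -74.03 dB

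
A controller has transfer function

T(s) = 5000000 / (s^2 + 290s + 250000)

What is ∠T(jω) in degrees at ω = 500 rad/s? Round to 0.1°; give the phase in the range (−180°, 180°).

-90.0°

At s = jω = j500:
quadratic: (j500)² + 290·j500 + 250000 = 0 + j145000 → |·| ≈ 1.45e+05, ∠ ≈ 90.00°
∠T = 0.00° − 90.00° = -90.00°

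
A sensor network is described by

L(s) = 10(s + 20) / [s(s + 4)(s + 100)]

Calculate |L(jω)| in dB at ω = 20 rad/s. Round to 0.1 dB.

At s = jω = j20:
zero (s+20): 20 + j20 → |·| = √(20²+20²) = √800 ≈ 28.284, ∠ = arctan(20/20) ≈ 45.00°
pole (s+4): 4 + j20 → |·| = √(4²+20²) = √416 ≈ 20.396, ∠ = arctan(20/4) ≈ 78.69°
pole (s+100): 100 + j20 → |·| = √(100²+20²) = √10400 ≈ 101.98, ∠ = arctan(20/100) ≈ 11.31°
pole at origin: |s| = 20, ∠ = 90.00° (in denominator)
|L| = 10 · 28.284 / 41600 ≈ 0.006799
Gain = 20 log₁₀(0.006799) ≈ -43.35 dB

-43.4 dB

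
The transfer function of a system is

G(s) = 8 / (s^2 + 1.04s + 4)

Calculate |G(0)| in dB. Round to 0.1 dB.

6.0 dB

G(0) = 8 / 4 = 2
20 log₁₀(2) ≈ 6.02 dB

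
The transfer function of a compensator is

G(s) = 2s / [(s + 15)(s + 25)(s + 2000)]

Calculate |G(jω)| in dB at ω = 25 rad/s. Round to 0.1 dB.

-92.3 dB

At s = jω = j25:
zero at origin: s = j25 → |·| = 25, ∠ = 90.00°
pole (s+15): 15 + j25 → |·| = √(15²+25²) = √850 ≈ 29.155, ∠ = arctan(25/15) ≈ 59.04°
pole (s+25): 25 + j25 → |·| = √(25²+25²) = √1250 ≈ 35.355, ∠ = arctan(25/25) ≈ 45.00°
pole (s+2000): 2000 + j25 → |·| = √(2000²+25²) = √4000625 ≈ 2000.2, ∠ = arctan(25/2000) ≈ 0.72°
|G| = 2 · 25 / 2.0618e+06 ≈ 2.4251e-05
Gain = 20 log₁₀(2.4251e-05) ≈ -92.31 dB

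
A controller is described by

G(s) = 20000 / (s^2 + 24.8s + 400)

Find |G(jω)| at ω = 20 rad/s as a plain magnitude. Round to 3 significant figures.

40.3

At s = jω = j20:
quadratic: (j20)² + 24.8·j20 + 400 = 0 + j496 → |·| ≈ 496, ∠ ≈ 90.00°
|G| = 20000 / 496 ≈ 40.323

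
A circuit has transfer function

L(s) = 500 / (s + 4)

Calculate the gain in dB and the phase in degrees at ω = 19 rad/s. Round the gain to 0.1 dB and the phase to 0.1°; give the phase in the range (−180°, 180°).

28.2 dB, -78.1°

Substitute s = j19:
Numerator: 500 = 500 + j0
Denominator: (j19) + 4 = 4 + j19
|N| = √(500² + 0²) ≈ 500, ∠N ≈ 0.00°
|D| = √(4² + 19²) ≈ 19.416, ∠D ≈ 78.11°
|L| = 500 / 19.416 ≈ 25.752
Gain = 20 log₁₀(25.752) ≈ 28.22 dB
∠L = 0.00° − 78.11° = -78.11°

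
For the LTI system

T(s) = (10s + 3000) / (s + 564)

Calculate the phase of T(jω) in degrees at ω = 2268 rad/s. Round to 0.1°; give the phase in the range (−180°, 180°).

Substitute s = j2268:
Numerator: 10(j2268) + 3000 = 3000 + j22680
Denominator: (j2268) + 564 = 564 + j2268
|N| = √(3000² + 22680²) ≈ 22878, ∠N ≈ 82.46°
|D| = √(564² + 2268²) ≈ 2337.1, ∠D ≈ 76.04°
∠T = 82.46° − 76.04° = 6.42°

6.4°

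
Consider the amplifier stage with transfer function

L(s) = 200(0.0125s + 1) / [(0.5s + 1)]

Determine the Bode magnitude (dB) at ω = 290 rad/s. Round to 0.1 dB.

At ω = 290 rad/s:
zero (1 + j290·0.0125) = 1 + j3.625 → |·| ≈ 3.7604, ∠ ≈ 74.58°
pole (1 + j290·0.5) = 1 + j145 → |·| ≈ 145, ∠ ≈ 89.60°
|L| = 200 · 3.7604 / (145) ≈ 5.1868
Gain = 20 log₁₀(5.1868) ≈ 14.30 dB

14.3 dB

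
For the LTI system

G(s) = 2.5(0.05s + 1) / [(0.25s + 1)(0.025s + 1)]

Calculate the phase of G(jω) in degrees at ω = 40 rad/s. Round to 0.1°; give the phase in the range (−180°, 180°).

-65.9°

At ω = 40 rad/s:
zero (1 + j40·0.05) = 1 + j2 → |·| ≈ 2.2361, ∠ ≈ 63.43°
pole (1 + j40·0.25) = 1 + j10 → |·| ≈ 10.05, ∠ ≈ 84.29°
pole (1 + j40·0.025) = 1 + j1 → |·| ≈ 1.4142, ∠ ≈ 45.00°
∠G = (63.43°) − (84.29° + 45.00°) = -65.86°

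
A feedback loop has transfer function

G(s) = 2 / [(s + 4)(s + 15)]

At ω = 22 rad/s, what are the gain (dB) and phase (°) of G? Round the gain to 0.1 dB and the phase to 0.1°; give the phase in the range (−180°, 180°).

At s = jω = j22:
pole (s+4): 4 + j22 → |·| = √(4²+22²) = √500 ≈ 22.361, ∠ = arctan(22/4) ≈ 79.70°
pole (s+15): 15 + j22 → |·| = √(15²+22²) = √709 ≈ 26.627, ∠ = arctan(22/15) ≈ 55.71°
|G| = 2 / 595.41 ≈ 0.003359
Gain = 20 log₁₀(0.003359) ≈ -49.48 dB
∠G = 0.00° − 135.41° = -135.41°

-49.5 dB, -135.4°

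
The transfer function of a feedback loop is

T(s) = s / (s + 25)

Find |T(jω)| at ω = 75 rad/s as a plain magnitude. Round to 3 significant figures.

At s = jω = j75:
zero at origin: s = j75 → |·| = 75, ∠ = 90.00°
pole (s+25): 25 + j75 → |·| = √(25²+75²) = √6250 ≈ 79.057, ∠ = arctan(75/25) ≈ 71.57°
|T| = 1 · 75 / 79.057 ≈ 0.94868

0.949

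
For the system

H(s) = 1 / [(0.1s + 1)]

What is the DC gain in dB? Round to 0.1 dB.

H(0) = 1 · 1 / 1 = 1
20 log₁₀(1) ≈ 0.00 dB

0.0 dB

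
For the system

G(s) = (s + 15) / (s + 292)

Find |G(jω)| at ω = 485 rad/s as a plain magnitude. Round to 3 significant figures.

At s = jω = j485:
zero (s+15): 15 + j485 → |·| = √(15²+485²) = √235450 ≈ 485.23, ∠ = arctan(485/15) ≈ 88.23°
pole (s+292): 292 + j485 → |·| = √(292²+485²) = √320489 ≈ 566.12, ∠ = arctan(485/292) ≈ 58.95°
|G| = 1 · 485.23 / 566.12 ≈ 0.85712

0.857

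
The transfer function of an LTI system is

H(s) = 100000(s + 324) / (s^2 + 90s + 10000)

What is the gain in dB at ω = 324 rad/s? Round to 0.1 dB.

At s = jω = j324:
zero (s+324): 324 + j324 → |·| = √(324²+324²) = √209952 ≈ 458.21, ∠ = arctan(324/324) ≈ 45.00°
quadratic: (j324)² + 90·j324 + 10000 = -94976 + j29160 → |·| ≈ 99352, ∠ ≈ 162.93°
|H| = 100000 · 458.21 / 99352 ≈ 461.2
Gain = 20 log₁₀(461.2) ≈ 53.28 dB

53.3 dB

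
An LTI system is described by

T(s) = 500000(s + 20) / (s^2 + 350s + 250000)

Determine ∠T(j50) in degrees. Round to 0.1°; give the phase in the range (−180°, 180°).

64.2°

At s = jω = j50:
zero (s+20): 20 + j50 → |·| = √(20²+50²) = √2900 ≈ 53.852, ∠ = arctan(50/20) ≈ 68.20°
quadratic: (j50)² + 350·j50 + 250000 = 247500 + j17500 → |·| ≈ 2.4812e+05, ∠ ≈ 4.04°
∠T = 68.20° − 4.04° = 64.16°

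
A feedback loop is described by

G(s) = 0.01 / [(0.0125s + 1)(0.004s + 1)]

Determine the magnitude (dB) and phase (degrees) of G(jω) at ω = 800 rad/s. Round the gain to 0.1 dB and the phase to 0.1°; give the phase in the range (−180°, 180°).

At ω = 800 rad/s:
pole (1 + j800·0.0125) = 1 + j10 → |·| ≈ 10.05, ∠ ≈ 84.29°
pole (1 + j800·0.004) = 1 + j3.2 → |·| ≈ 3.3526, ∠ ≈ 72.65°
|G| = 0.01 · 1 / (10.05 · 3.3526) ≈ 0.00029679
Gain = 20 log₁₀(0.00029679) ≈ -70.55 dB
∠G = (0°) − (84.29° + 72.65°) = -156.94°

-70.6 dB, -156.9°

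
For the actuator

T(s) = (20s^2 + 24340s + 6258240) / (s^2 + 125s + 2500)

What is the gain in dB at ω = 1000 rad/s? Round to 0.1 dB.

28.9 dB

Substitute s = j1000:
Numerator: 20(j1000)^2 + 24340(j1000) + 6258240 = -13741760 + j24340000
Denominator: (j1000)^2 + 125(j1000) + 2500 = -997500 + j125000
|N| = √(13741760² + 24340000²) ≈ 2.7951e+07, ∠N ≈ 119.45°
|D| = √(997500² + 125000²) ≈ 1.0053e+06, ∠D ≈ 172.86°
|T| = 2.7951e+07 / 1.0053e+06 ≈ 27.804
Gain = 20 log₁₀(27.804) ≈ 28.88 dB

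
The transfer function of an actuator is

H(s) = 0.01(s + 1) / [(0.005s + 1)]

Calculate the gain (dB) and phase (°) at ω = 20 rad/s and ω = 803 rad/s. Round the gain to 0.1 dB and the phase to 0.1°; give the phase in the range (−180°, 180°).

ω = 20: -14.0 dB, 81.4°; ω = 803: 5.8 dB, 13.9°

At ω = 20 rad/s:
zero (1 + j20·1) = 1 + j20 → |·| ≈ 20.025, ∠ ≈ 87.14°
pole (1 + j20·0.005) = 1 + j0.1 → |·| ≈ 1.005, ∠ ≈ 5.71°
|H| = 0.01 · 20.025 / (1.005) ≈ 0.19925
Gain = 20 log₁₀(0.19925) ≈ -14.01 dB
∠H = (87.14°) − (5.71°) = 81.43°

At ω = 803 rad/s:
zero (1 + j803·1) = 1 + j803 → |·| ≈ 803, ∠ ≈ 89.93°
pole (1 + j803·0.005) = 1 + j4.015 → |·| ≈ 4.1377, ∠ ≈ 76.01°
|H| = 0.01 · 803 / (4.1377) ≈ 1.9407
Gain = 20 log₁₀(1.9407) ≈ 5.76 dB
∠H = (89.93°) − (76.01°) = 13.92°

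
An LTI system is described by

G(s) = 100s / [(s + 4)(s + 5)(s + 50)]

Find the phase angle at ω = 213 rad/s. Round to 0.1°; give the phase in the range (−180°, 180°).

At s = jω = j213:
zero at origin: s = j213 → |·| = 213, ∠ = 90.00°
pole (s+4): 4 + j213 → |·| = √(4²+213²) = √45385 ≈ 213.04, ∠ = arctan(213/4) ≈ 88.92°
pole (s+5): 5 + j213 → |·| = √(5²+213²) = √45394 ≈ 213.06, ∠ = arctan(213/5) ≈ 88.66°
pole (s+50): 50 + j213 → |·| = √(50²+213²) = √47869 ≈ 218.79, ∠ = arctan(213/50) ≈ 76.79°
∠G = 90.00° − 254.37° = -164.37°

-164.4°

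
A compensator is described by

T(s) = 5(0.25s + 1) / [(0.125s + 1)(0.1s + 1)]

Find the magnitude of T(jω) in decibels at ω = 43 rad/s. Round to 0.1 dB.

7.0 dB

At ω = 43 rad/s:
zero (1 + j43·0.25) = 1 + j10.75 → |·| ≈ 10.796, ∠ ≈ 84.69°
pole (1 + j43·0.125) = 1 + j5.375 → |·| ≈ 5.4672, ∠ ≈ 79.46°
pole (1 + j43·0.1) = 1 + j4.3 → |·| ≈ 4.4147, ∠ ≈ 76.91°
|T| = 5 · 10.796 / (5.4672 · 4.4147) ≈ 2.2365
Gain = 20 log₁₀(2.2365) ≈ 6.99 dB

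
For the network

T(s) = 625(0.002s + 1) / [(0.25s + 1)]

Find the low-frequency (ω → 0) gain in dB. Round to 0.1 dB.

T(0) = 625 · 1 / 1 = 625
20 log₁₀(625) ≈ 55.92 dB

55.9 dB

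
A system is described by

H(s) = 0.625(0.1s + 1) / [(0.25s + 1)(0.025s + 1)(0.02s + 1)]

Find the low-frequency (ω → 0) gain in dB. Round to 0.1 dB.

H(0) = 0.625 · 1 / 1 = 0.625
20 log₁₀(0.625) ≈ -4.08 dB

-4.1 dB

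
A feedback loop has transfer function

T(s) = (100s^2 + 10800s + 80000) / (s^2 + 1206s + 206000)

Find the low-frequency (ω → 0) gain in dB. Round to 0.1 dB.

-8.2 dB

T(0) = 80000 / 206000 ≈ 0.38835
20 log₁₀(0.38835) ≈ -8.22 dB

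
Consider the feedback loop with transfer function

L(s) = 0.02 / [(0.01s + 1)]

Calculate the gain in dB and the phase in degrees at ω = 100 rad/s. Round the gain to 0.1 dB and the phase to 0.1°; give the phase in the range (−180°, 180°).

-37.0 dB, -45.0°

At ω = 100 rad/s:
pole (1 + j100·0.01) = 1 + j1 → |·| ≈ 1.4142, ∠ ≈ 45.00°
|L| = 0.02 · 1 / (1.4142) ≈ 0.014142
Gain = 20 log₁₀(0.014142) ≈ -36.99 dB
∠L = (0°) − (45.00°) = -45.00°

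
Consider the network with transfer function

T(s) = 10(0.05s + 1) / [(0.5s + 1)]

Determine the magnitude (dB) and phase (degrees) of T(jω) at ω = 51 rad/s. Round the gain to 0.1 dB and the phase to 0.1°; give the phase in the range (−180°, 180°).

At ω = 51 rad/s:
zero (1 + j51·0.05) = 1 + j2.55 → |·| ≈ 2.7391, ∠ ≈ 68.59°
pole (1 + j51·0.5) = 1 + j25.5 → |·| ≈ 25.52, ∠ ≈ 87.75°
|T| = 10 · 2.7391 / (25.52) ≈ 1.0733
Gain = 20 log₁₀(1.0733) ≈ 0.61 dB
∠T = (68.59°) − (87.75°) = -19.16°

0.6 dB, -19.2°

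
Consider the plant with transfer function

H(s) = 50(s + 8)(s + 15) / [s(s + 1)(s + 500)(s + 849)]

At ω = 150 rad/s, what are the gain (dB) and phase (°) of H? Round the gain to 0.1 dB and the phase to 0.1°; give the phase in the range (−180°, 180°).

At s = jω = j150:
zero (s+8): 8 + j150 → |·| = √(8²+150²) = √22564 ≈ 150.21, ∠ = arctan(150/8) ≈ 86.95°
zero (s+15): 15 + j150 → |·| = √(15²+150²) = √22725 ≈ 150.75, ∠ = arctan(150/15) ≈ 84.29°
pole (s+1): 1 + j150 → |·| = √(1²+150²) = √22501 ≈ 150, ∠ = arctan(150/1) ≈ 89.62°
pole (s+500): 500 + j150 → |·| = √(500²+150²) = √272500 ≈ 522.02, ∠ = arctan(150/500) ≈ 16.70°
pole (s+849): 849 + j150 → |·| = √(849²+150²) = √743301 ≈ 862.15, ∠ = arctan(150/849) ≈ 10.02°
pole at origin: |s| = 150, ∠ = 90.00° (in denominator)
|H| = 50 · 22644 / 1.0126e+10 ≈ 0.00011181
Gain = 20 log₁₀(0.00011181) ≈ -79.03 dB
∠H = 171.24° − 206.34° = -35.10°

-79.0 dB, -35.1°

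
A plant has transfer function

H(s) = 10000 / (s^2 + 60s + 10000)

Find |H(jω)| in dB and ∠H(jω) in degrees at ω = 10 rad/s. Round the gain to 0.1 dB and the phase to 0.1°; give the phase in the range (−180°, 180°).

At s = jω = j10:
quadratic: (j10)² + 60·j10 + 10000 = 9900 + j600 → |·| ≈ 9918.2, ∠ ≈ 3.47°
|H| = 10000 / 9918.2 ≈ 1.0082
Gain = 20 log₁₀(1.0082) ≈ 0.07 dB
∠H = 0.00° − 3.47° = -3.47°

0.1 dB, -3.5°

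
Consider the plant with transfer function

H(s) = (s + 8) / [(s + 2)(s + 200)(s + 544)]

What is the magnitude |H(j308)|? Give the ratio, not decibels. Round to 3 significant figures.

At s = jω = j308:
zero (s+8): 8 + j308 → |·| = √(8²+308²) = √94928 ≈ 308.1, ∠ = arctan(308/8) ≈ 88.51°
pole (s+2): 2 + j308 → |·| = √(2²+308²) = √94868 ≈ 308.01, ∠ = arctan(308/2) ≈ 89.63°
pole (s+200): 200 + j308 → |·| = √(200²+308²) = √134864 ≈ 367.24, ∠ = arctan(308/200) ≈ 57.00°
pole (s+544): 544 + j308 → |·| = √(544²+308²) = √390800 ≈ 625.14, ∠ = arctan(308/544) ≈ 29.52°
|H| = 1 · 308.1 / 7.0712e+07 ≈ 4.3571e-06

4.36e-06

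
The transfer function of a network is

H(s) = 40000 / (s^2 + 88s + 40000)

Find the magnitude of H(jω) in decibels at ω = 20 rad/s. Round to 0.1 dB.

At s = jω = j20:
quadratic: (j20)² + 88·j20 + 40000 = 39600 + j1760 → |·| ≈ 39639, ∠ ≈ 2.54°
|H| = 40000 / 39639 ≈ 1.0091
Gain = 20 log₁₀(1.0091) ≈ 0.08 dB

0.1 dB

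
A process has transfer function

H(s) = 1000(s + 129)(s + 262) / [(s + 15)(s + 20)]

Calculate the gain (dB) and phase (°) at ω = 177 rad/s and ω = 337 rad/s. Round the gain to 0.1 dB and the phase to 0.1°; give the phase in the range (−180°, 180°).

At s = jω = j177:
zero (s+129): 129 + j177 → |·| = √(129²+177²) = √47970 ≈ 219.02, ∠ = arctan(177/129) ≈ 53.91°
zero (s+262): 262 + j177 → |·| = √(262²+177²) = √99973 ≈ 316.19, ∠ = arctan(177/262) ≈ 34.04°
pole (s+15): 15 + j177 → |·| = √(15²+177²) = √31554 ≈ 177.63, ∠ = arctan(177/15) ≈ 85.16°
pole (s+20): 20 + j177 → |·| = √(20²+177²) = √31729 ≈ 178.13, ∠ = arctan(177/20) ≈ 83.55°
|H| = 1000 · 69252 / 31641 ≈ 2188.7
Gain = 20 log₁₀(2188.7) ≈ 66.80 dB
∠H = 87.95° − 168.71° = -80.76°

At s = jω = j337:
zero (s+129): 129 + j337 → |·| = √(129²+337²) = √130210 ≈ 360.85, ∠ = arctan(337/129) ≈ 69.05°
zero (s+262): 262 + j337 → |·| = √(262²+337²) = √182213 ≈ 426.86, ∠ = arctan(337/262) ≈ 52.14°
pole (s+15): 15 + j337 → |·| = √(15²+337²) = √113794 ≈ 337.33, ∠ = arctan(337/15) ≈ 87.45°
pole (s+20): 20 + j337 → |·| = √(20²+337²) = √113969 ≈ 337.59, ∠ = arctan(337/20) ≈ 86.60°
|H| = 1000 · 1.5403e+05 / 1.1388e+05 ≈ 1352.6
Gain = 20 log₁₀(1352.6) ≈ 62.62 dB
∠H = 121.19° − 174.05° = -52.86°

ω = 177: 66.8 dB, -80.8°; ω = 337: 62.6 dB, -52.9°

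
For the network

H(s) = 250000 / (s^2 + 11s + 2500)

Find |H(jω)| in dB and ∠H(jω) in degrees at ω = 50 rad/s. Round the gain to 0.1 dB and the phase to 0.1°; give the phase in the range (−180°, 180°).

53.2 dB, -90.0°

At s = jω = j50:
quadratic: (j50)² + 11·j50 + 2500 = 0 + j550 → |·| ≈ 550, ∠ ≈ 90.00°
|H| = 250000 / 550 ≈ 454.55
Gain = 20 log₁₀(454.55) ≈ 53.15 dB
∠H = 0.00° − 90.00° = -90.00°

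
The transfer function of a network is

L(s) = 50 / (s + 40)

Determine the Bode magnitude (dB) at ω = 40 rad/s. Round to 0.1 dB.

-1.1 dB

At s = jω = j40:
pole (s+40): 40 + j40 → |·| = √(40²+40²) = √3200 ≈ 56.569, ∠ = arctan(40/40) ≈ 45.00°
|L| = 50 / 56.569 ≈ 0.88388
Gain = 20 log₁₀(0.88388) ≈ -1.07 dB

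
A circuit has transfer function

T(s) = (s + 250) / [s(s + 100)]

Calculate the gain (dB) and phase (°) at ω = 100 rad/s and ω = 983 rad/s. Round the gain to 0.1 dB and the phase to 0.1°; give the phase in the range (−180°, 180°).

ω = 100: -34.4 dB, -113.2°; ω = 983: -59.6 dB, -98.5°

At s = jω = j100:
zero (s+250): 250 + j100 → |·| = √(250²+100²) = √72500 ≈ 269.26, ∠ = arctan(100/250) ≈ 21.80°
pole (s+100): 100 + j100 → |·| = √(100²+100²) = √20000 ≈ 141.42, ∠ = arctan(100/100) ≈ 45.00°
pole at origin: |s| = 100, ∠ = 90.00° (in denominator)
|T| = 1 · 269.26 / 14142 ≈ 0.01904
Gain = 20 log₁₀(0.01904) ≈ -34.41 dB
∠T = 21.80° − 135.00° = -113.20°

At s = jω = j983:
zero (s+250): 250 + j983 → |·| = √(250²+983²) = √1028789 ≈ 1014.3, ∠ = arctan(983/250) ≈ 75.73°
pole (s+100): 100 + j983 → |·| = √(100²+983²) = √976289 ≈ 988.07, ∠ = arctan(983/100) ≈ 84.19°
pole at origin: |s| = 983, ∠ = 90.00° (in denominator)
|T| = 1 · 1014.3 / 9.7127e+05 ≈ 0.0010443
Gain = 20 log₁₀(0.0010443) ≈ -59.62 dB
∠T = 75.73° − 174.19° = -98.46°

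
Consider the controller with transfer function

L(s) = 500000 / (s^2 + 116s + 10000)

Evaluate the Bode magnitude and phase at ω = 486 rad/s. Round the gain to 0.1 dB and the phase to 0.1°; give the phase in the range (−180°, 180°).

At s = jω = j486:
quadratic: (j486)² + 116·j486 + 10000 = -226196 + j56376 → |·| ≈ 2.3312e+05, ∠ ≈ 166.01°
|L| = 500000 / 2.3312e+05 ≈ 2.1448
Gain = 20 log₁₀(2.1448) ≈ 6.63 dB
∠L = 0.00° − 166.01° = -166.01°

6.6 dB, -166.0°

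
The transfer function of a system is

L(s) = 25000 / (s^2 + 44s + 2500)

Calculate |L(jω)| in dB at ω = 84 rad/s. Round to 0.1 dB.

12.6 dB

At s = jω = j84:
quadratic: (j84)² + 44·j84 + 2500 = -4556 + j3696 → |·| ≈ 5866.6, ∠ ≈ 140.95°
|L| = 25000 / 5866.6 ≈ 4.2614
Gain = 20 log₁₀(4.2614) ≈ 12.59 dB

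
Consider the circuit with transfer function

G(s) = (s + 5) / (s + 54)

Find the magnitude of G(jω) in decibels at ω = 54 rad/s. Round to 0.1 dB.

At s = jω = j54:
zero (s+5): 5 + j54 → |·| = √(5²+54²) = √2941 ≈ 54.231, ∠ = arctan(54/5) ≈ 84.71°
pole (s+54): 54 + j54 → |·| = √(54²+54²) = √5832 ≈ 76.368, ∠ = arctan(54/54) ≈ 45.00°
|G| = 1 · 54.231 / 76.368 ≈ 0.71013
Gain = 20 log₁₀(0.71013) ≈ -2.97 dB

-3.0 dB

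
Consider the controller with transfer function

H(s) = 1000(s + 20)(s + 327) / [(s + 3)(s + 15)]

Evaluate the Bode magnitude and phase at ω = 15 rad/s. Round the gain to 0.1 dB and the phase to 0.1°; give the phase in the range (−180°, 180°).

At s = jω = j15:
zero (s+20): 20 + j15 → |·| = √(20²+15²) = √625 ≈ 25, ∠ = arctan(15/20) ≈ 36.87°
zero (s+327): 327 + j15 → |·| = √(327²+15²) = √107154 ≈ 327.34, ∠ = arctan(15/327) ≈ 2.63°
pole (s+3): 3 + j15 → |·| = √(3²+15²) = √234 ≈ 15.297, ∠ = arctan(15/3) ≈ 78.69°
pole (s+15): 15 + j15 → |·| = √(15²+15²) = √450 ≈ 21.213, ∠ = arctan(15/15) ≈ 45.00°
|H| = 1000 · 8183.5 / 324.5 ≈ 25219
Gain = 20 log₁₀(25219) ≈ 88.03 dB
∠H = 39.50° − 123.69° = -84.19°

88.0 dB, -84.2°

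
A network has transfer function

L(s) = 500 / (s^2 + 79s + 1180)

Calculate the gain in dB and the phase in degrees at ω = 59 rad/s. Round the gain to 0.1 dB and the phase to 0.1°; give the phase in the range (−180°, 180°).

Substitute s = j59:
Numerator: 500 = 500 + j0
Denominator: (j59)^2 + 79(j59) + 1180 = -2301 + j4661
|N| = √(500² + 0²) ≈ 500, ∠N ≈ 0.00°
|D| = √(2301² + 4661²) ≈ 5198, ∠D ≈ 116.27°
|L| = 500 / 5198 ≈ 0.096191
Gain = 20 log₁₀(0.096191) ≈ -20.34 dB
∠L = 0.00° − 116.27° = -116.27°

-20.3 dB, -116.3°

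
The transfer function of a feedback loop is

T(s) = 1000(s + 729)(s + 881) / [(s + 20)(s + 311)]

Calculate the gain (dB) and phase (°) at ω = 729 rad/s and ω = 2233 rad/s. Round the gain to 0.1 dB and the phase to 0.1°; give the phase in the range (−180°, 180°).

ω = 729: 66.2 dB, -70.7°; ω = 2233: 61.0 dB, -31.2°

At s = jω = j729:
zero (s+729): 729 + j729 → |·| = √(729²+729²) = √1062882 ≈ 1031, ∠ = arctan(729/729) ≈ 45.00°
zero (s+881): 881 + j729 → |·| = √(881²+729²) = √1307602 ≈ 1143.5, ∠ = arctan(729/881) ≈ 39.61°
pole (s+20): 20 + j729 → |·| = √(20²+729²) = √531841 ≈ 729.27, ∠ = arctan(729/20) ≈ 88.43°
pole (s+311): 311 + j729 → |·| = √(311²+729²) = √628162 ≈ 792.57, ∠ = arctan(729/311) ≈ 66.90°
|T| = 1000 · 1.1789e+06 / 5.78e+05 ≈ 2039.6
Gain = 20 log₁₀(2039.6) ≈ 66.19 dB
∠T = 84.61° − 155.33° = -70.72°

At s = jω = j2233:
zero (s+729): 729 + j2233 → |·| = √(729²+2233²) = √5517730 ≈ 2349, ∠ = arctan(2233/729) ≈ 71.92°
zero (s+881): 881 + j2233 → |·| = √(881²+2233²) = √5762450 ≈ 2400.5, ∠ = arctan(2233/881) ≈ 68.47°
pole (s+20): 20 + j2233 → |·| = √(20²+2233²) = √4986689 ≈ 2233.1, ∠ = arctan(2233/20) ≈ 89.49°
pole (s+311): 311 + j2233 → |·| = √(311²+2233²) = √5083010 ≈ 2254.6, ∠ = arctan(2233/311) ≈ 82.07°
|T| = 1000 · 5.6388e+06 / 5.0347e+06 ≈ 1120
Gain = 20 log₁₀(1120) ≈ 60.98 dB
∠T = 140.39° − 171.56° = -31.17°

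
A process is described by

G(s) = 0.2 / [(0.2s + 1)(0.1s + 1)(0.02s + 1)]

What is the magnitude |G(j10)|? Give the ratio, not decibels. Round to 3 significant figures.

0.0620

At ω = 10 rad/s:
pole (1 + j10·0.2) = 1 + j2 → |·| ≈ 2.2361, ∠ ≈ 63.43°
pole (1 + j10·0.1) = 1 + j1 → |·| ≈ 1.4142, ∠ ≈ 45.00°
pole (1 + j10·0.02) = 1 + j0.2 → |·| ≈ 1.0198, ∠ ≈ 11.31°
|G| = 0.2 · 1 / (2.2361 · 1.4142 · 1.0198) ≈ 0.062017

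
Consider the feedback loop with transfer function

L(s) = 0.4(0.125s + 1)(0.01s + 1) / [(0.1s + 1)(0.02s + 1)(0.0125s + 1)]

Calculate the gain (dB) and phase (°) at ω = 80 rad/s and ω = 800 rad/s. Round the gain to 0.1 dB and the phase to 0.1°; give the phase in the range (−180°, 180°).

ω = 80: -12.4 dB, -62.9°; ω = 800: -32.0 dB, -87.7°

At ω = 80 rad/s:
zero (1 + j80·0.125) = 1 + j10 → |·| ≈ 10.05, ∠ ≈ 84.29°
zero (1 + j80·0.01) = 1 + j0.8 → |·| ≈ 1.2806, ∠ ≈ 38.66°
pole (1 + j80·0.1) = 1 + j8 → |·| ≈ 8.0623, ∠ ≈ 82.87°
pole (1 + j80·0.02) = 1 + j1.6 → |·| ≈ 1.8868, ∠ ≈ 57.99°
pole (1 + j80·0.0125) = 1 + j1 → |·| ≈ 1.4142, ∠ ≈ 45.00°
|L| = 0.4 · 10.05 · 1.2806 / (8.0623 · 1.8868 · 1.4142) ≈ 0.2393
Gain = 20 log₁₀(0.2393) ≈ -12.42 dB
∠L = (84.29° + 38.66°) − (82.87° + 57.99° + 45.00°) = -62.91°

At ω = 800 rad/s:
zero (1 + j800·0.125) = 1 + j100 → |·| ≈ 100, ∠ ≈ 89.43°
zero (1 + j800·0.01) = 1 + j8 → |·| ≈ 8.0623, ∠ ≈ 82.87°
pole (1 + j800·0.1) = 1 + j80 → |·| ≈ 80.006, ∠ ≈ 89.28°
pole (1 + j800·0.02) = 1 + j16 → |·| ≈ 16.031, ∠ ≈ 86.42°
pole (1 + j800·0.0125) = 1 + j10 → |·| ≈ 10.05, ∠ ≈ 84.29°
|L| = 0.4 · 100 · 8.0623 / (80.006 · 16.031 · 10.05) ≈ 0.025019
Gain = 20 log₁₀(0.025019) ≈ -32.03 dB
∠L = (89.43° + 82.87°) − (89.28° + 86.42° + 84.29°) = -87.69°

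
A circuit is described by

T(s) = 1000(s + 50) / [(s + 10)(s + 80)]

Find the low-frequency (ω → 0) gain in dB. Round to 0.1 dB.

T(0) = 1000·50 / (10·80) = 62.5
20 log₁₀(62.5) ≈ 35.92 dB

35.9 dB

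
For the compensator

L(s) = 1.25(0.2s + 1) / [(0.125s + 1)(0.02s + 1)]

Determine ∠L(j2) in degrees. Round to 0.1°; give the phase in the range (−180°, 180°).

At ω = 2 rad/s:
zero (1 + j2·0.2) = 1 + j0.4 → |·| ≈ 1.077, ∠ ≈ 21.80°
pole (1 + j2·0.125) = 1 + j0.25 → |·| ≈ 1.0308, ∠ ≈ 14.04°
pole (1 + j2·0.02) = 1 + j0.04 → |·| ≈ 1.0008, ∠ ≈ 2.29°
∠L = (21.80°) − (14.04° + 2.29°) = 5.47°

5.5°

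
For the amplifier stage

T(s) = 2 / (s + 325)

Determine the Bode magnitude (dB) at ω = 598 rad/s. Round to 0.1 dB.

-50.6 dB

Substitute s = j598:
Numerator: 2 = 2 + j0
Denominator: (j598) + 325 = 325 + j598
|N| = √(2² + 0²) ≈ 2, ∠N ≈ 0.00°
|D| = √(325² + 598²) ≈ 680.61, ∠D ≈ 61.48°
|T| = 2 / 680.61 ≈ 0.0029385
Gain = 20 log₁₀(0.0029385) ≈ -50.64 dB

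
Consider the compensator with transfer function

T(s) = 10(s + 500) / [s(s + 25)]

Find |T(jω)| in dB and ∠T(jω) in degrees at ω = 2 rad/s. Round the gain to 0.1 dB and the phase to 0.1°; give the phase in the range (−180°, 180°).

At s = jω = j2:
zero (s+500): 500 + j2 → |·| = √(500²+2²) = √250004 ≈ 500, ∠ = arctan(2/500) ≈ 0.23°
pole (s+25): 25 + j2 → |·| = √(25²+2²) = √629 ≈ 25.08, ∠ = arctan(2/25) ≈ 4.57°
pole at origin: |s| = 2, ∠ = 90.00° (in denominator)
|T| = 10 · 500 / 50.16 ≈ 99.681
Gain = 20 log₁₀(99.681) ≈ 39.97 dB
∠T = 0.23° − 94.57° = -94.34°

40.0 dB, -94.3°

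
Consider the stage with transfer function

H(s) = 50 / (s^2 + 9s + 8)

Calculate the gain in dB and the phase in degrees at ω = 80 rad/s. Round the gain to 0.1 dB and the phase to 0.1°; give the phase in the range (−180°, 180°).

Substitute s = j80:
Numerator: 50 = 50 + j0
Denominator: (j80)^2 + 9(j80) + 8 = -6392 + j720
|N| = √(50² + 0²) ≈ 50, ∠N ≈ 0.00°
|D| = √(6392² + 720²) ≈ 6432.4, ∠D ≈ 173.57°
|H| = 50 / 6432.4 ≈ 0.0077731
Gain = 20 log₁₀(0.0077731) ≈ -42.19 dB
∠H = 0.00° − 173.57° = -173.57°

-42.2 dB, -173.6°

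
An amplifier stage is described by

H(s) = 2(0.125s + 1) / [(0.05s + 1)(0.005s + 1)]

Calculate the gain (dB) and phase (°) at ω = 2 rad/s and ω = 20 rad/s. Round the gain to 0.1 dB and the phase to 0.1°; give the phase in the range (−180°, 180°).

At ω = 2 rad/s:
zero (1 + j2·0.125) = 1 + j0.25 → |·| ≈ 1.0308, ∠ ≈ 14.04°
pole (1 + j2·0.05) = 1 + j0.1 → |·| ≈ 1.005, ∠ ≈ 5.71°
pole (1 + j2·0.005) = 1 + j0.01 → |·| ≈ 1, ∠ ≈ 0.57°
|H| = 2 · 1.0308 / (1.005 · 1) ≈ 2.0513
Gain = 20 log₁₀(2.0513) ≈ 6.24 dB
∠H = (14.04°) − (5.71° + 0.57°) = 7.76°

At ω = 20 rad/s:
zero (1 + j20·0.125) = 1 + j2.5 → |·| ≈ 2.6926, ∠ ≈ 68.20°
pole (1 + j20·0.05) = 1 + j1 → |·| ≈ 1.4142, ∠ ≈ 45.00°
pole (1 + j20·0.005) = 1 + j0.1 → |·| ≈ 1.005, ∠ ≈ 5.71°
|H| = 2 · 2.6926 / (1.4142 · 1.005) ≈ 3.789
Gain = 20 log₁₀(3.789) ≈ 11.57 dB
∠H = (68.20°) − (45.00° + 5.71°) = 17.49°

ω = 2: 6.2 dB, 7.8°; ω = 20: 11.6 dB, 17.5°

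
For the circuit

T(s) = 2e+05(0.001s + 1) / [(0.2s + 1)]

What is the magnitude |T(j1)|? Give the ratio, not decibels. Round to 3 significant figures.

1.96e+05

At ω = 1 rad/s:
zero (1 + j1·0.001) = 1 + j0.001 → |·| ≈ 1, ∠ ≈ 0.06°
pole (1 + j1·0.2) = 1 + j0.2 → |·| ≈ 1.0198, ∠ ≈ 11.31°
|T| = 2e+05 · 1 / (1.0198) ≈ 1.9612e+05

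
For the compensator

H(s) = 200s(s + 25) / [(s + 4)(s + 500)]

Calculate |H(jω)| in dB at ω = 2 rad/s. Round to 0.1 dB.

13.0 dB

At s = jω = j2:
zero (s+25): 25 + j2 → |·| = √(25²+2²) = √629 ≈ 25.08, ∠ = arctan(2/25) ≈ 4.57°
zero at origin: s = j2 → |·| = 2, ∠ = 90.00°
pole (s+4): 4 + j2 → |·| = √(4²+2²) = √20 ≈ 4.4721, ∠ = arctan(2/4) ≈ 26.57°
pole (s+500): 500 + j2 → |·| = √(500²+2²) = √250004 ≈ 500, ∠ = arctan(2/500) ≈ 0.23°
|H| = 200 · 50.16 / 2236.1 ≈ 4.4864
Gain = 20 log₁₀(4.4864) ≈ 13.04 dB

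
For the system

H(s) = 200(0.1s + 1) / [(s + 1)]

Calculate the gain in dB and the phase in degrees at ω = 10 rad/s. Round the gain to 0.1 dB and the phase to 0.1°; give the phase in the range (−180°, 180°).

29.0 dB, -39.3°

At ω = 10 rad/s:
zero (1 + j10·0.1) = 1 + j1 → |·| ≈ 1.4142, ∠ ≈ 45.00°
pole (1 + j10·1) = 1 + j10 → |·| ≈ 10.05, ∠ ≈ 84.29°
|H| = 200 · 1.4142 / (10.05) ≈ 28.143
Gain = 20 log₁₀(28.143) ≈ 28.99 dB
∠H = (45.00°) − (84.29°) = -39.29°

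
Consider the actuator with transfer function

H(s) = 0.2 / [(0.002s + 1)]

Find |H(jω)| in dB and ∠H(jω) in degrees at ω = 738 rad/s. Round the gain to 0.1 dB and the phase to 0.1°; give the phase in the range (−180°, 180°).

-19.0 dB, -55.9°

At ω = 738 rad/s:
pole (1 + j738·0.002) = 1 + j1.476 → |·| ≈ 1.7829, ∠ ≈ 55.88°
|H| = 0.2 · 1 / (1.7829) ≈ 0.11218
Gain = 20 log₁₀(0.11218) ≈ -19.00 dB
∠H = (0°) − (55.88°) = -55.88°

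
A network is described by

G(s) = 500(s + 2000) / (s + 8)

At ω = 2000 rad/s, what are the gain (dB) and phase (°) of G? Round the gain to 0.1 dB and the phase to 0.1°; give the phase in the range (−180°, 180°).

57.0 dB, -44.8°

At s = jω = j2000:
zero (s+2000): 2000 + j2000 → |·| = √(2000²+2000²) = √8000000 ≈ 2828.4, ∠ = arctan(2000/2000) ≈ 45.00°
pole (s+8): 8 + j2000 → |·| = √(8²+2000²) = √4000064 ≈ 2000, ∠ = arctan(2000/8) ≈ 89.77°
|G| = 500 · 2828.4 / 2000 ≈ 707.1
Gain = 20 log₁₀(707.1) ≈ 56.99 dB
∠G = 45.00° − 89.77° = -44.77°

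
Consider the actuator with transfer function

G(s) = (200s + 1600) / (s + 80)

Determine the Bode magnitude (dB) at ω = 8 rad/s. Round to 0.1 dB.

29.0 dB

Substitute s = j8:
Numerator: 200(j8) + 1600 = 1600 + j1600
Denominator: (j8) + 80 = 80 + j8
|N| = √(1600² + 1600²) ≈ 2262.7, ∠N ≈ 45.00°
|D| = √(80² + 8²) ≈ 80.399, ∠D ≈ 5.71°
|G| = 2262.7 / 80.399 ≈ 28.143
Gain = 20 log₁₀(28.143) ≈ 28.99 dB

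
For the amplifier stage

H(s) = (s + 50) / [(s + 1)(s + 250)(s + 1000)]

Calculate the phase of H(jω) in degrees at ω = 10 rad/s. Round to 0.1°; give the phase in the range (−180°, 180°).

At s = jω = j10:
zero (s+50): 50 + j10 → |·| = √(50²+10²) = √2600 ≈ 50.99, ∠ = arctan(10/50) ≈ 11.31°
pole (s+1): 1 + j10 → |·| = √(1²+10²) = √101 ≈ 10.05, ∠ = arctan(10/1) ≈ 84.29°
pole (s+250): 250 + j10 → |·| = √(250²+10²) = √62600 ≈ 250.2, ∠ = arctan(10/250) ≈ 2.29°
pole (s+1000): 1000 + j10 → |·| = √(1000²+10²) = √1000100 ≈ 1000, ∠ = arctan(10/1000) ≈ 0.57°
∠H = 11.31° − 87.15° = -75.84°

-75.8°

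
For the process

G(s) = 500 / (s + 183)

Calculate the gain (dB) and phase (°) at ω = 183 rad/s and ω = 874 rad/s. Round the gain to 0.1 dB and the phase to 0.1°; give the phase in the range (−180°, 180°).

At s = jω = j183:
pole (s+183): 183 + j183 → |·| = √(183²+183²) = √66978 ≈ 258.8, ∠ = arctan(183/183) ≈ 45.00°
|G| = 500 / 258.8 ≈ 1.932
Gain = 20 log₁₀(1.932) ≈ 5.72 dB
∠G = 0.00° − 45.00° = -45.00°

At s = jω = j874:
pole (s+183): 183 + j874 → |·| = √(183²+874²) = √797365 ≈ 892.95, ∠ = arctan(874/183) ≈ 78.17°
|G| = 500 / 892.95 ≈ 0.55994
Gain = 20 log₁₀(0.55994) ≈ -5.04 dB
∠G = 0.00° − 78.17° = -78.17°

ω = 183: 5.7 dB, -45.0°; ω = 874: -5.0 dB, -78.2°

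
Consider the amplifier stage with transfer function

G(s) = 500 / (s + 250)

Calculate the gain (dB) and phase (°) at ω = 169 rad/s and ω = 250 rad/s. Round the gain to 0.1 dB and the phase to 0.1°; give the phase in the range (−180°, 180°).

At s = jω = j169:
pole (s+250): 250 + j169 → |·| = √(250²+169²) = √91061 ≈ 301.76, ∠ = arctan(169/250) ≈ 34.06°
|G| = 500 / 301.76 ≈ 1.6569
Gain = 20 log₁₀(1.6569) ≈ 4.39 dB
∠G = 0.00° − 34.06° = -34.06°

At s = jω = j250:
pole (s+250): 250 + j250 → |·| = √(250²+250²) = √125000 ≈ 353.55, ∠ = arctan(250/250) ≈ 45.00°
|G| = 500 / 353.55 ≈ 1.4142
Gain = 20 log₁₀(1.4142) ≈ 3.01 dB
∠G = 0.00° − 45.00° = -45.00°

ω = 169: 4.4 dB, -34.1°; ω = 250: 3.0 dB, -45.0°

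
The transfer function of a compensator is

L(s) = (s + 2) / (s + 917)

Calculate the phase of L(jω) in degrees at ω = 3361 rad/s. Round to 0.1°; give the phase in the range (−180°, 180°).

15.2°

Substitute s = j3361:
Numerator: (j3361) + 2 = 2 + j3361
Denominator: (j3361) + 917 = 917 + j3361
|N| = √(2² + 3361²) ≈ 3361, ∠N ≈ 89.97°
|D| = √(917² + 3361²) ≈ 3483.8, ∠D ≈ 74.74°
∠L = 89.97° − 74.74° = 15.23°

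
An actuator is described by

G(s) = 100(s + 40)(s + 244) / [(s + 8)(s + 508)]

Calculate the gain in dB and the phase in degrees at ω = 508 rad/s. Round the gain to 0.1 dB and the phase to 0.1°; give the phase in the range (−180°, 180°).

At s = jω = j508:
zero (s+40): 40 + j508 → |·| = √(40²+508²) = √259664 ≈ 509.57, ∠ = arctan(508/40) ≈ 85.50°
zero (s+244): 244 + j508 → |·| = √(244²+508²) = √317600 ≈ 563.56, ∠ = arctan(508/244) ≈ 64.34°
pole (s+8): 8 + j508 → |·| = √(8²+508²) = √258128 ≈ 508.06, ∠ = arctan(508/8) ≈ 89.10°
pole (s+508): 508 + j508 → |·| = √(508²+508²) = √516128 ≈ 718.42, ∠ = arctan(508/508) ≈ 45.00°
|G| = 100 · 2.8717e+05 / 3.65e+05 ≈ 78.677
Gain = 20 log₁₀(78.677) ≈ 37.92 dB
∠G = 149.84° − 134.10° = 15.74°

37.9 dB, 15.7°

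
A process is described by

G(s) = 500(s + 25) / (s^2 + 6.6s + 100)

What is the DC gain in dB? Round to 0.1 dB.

G(0) = 500·25 / 100 = 125
20 log₁₀(125) ≈ 41.94 dB

41.9 dB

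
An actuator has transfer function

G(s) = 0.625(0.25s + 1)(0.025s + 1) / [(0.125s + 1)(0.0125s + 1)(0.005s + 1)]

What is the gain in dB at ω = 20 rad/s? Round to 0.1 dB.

At ω = 20 rad/s:
zero (1 + j20·0.25) = 1 + j5 → |·| ≈ 5.099, ∠ ≈ 78.69°
zero (1 + j20·0.025) = 1 + j0.5 → |·| ≈ 1.118, ∠ ≈ 26.57°
pole (1 + j20·0.125) = 1 + j2.5 → |·| ≈ 2.6926, ∠ ≈ 68.20°
pole (1 + j20·0.0125) = 1 + j0.25 → |·| ≈ 1.0308, ∠ ≈ 14.04°
pole (1 + j20·0.005) = 1 + j0.1 → |·| ≈ 1.005, ∠ ≈ 5.71°
|G| = 0.625 · 5.099 · 1.118 / (2.6926 · 1.0308 · 1.005) ≈ 1.2773
Gain = 20 log₁₀(1.2773) ≈ 2.13 dB

2.1 dB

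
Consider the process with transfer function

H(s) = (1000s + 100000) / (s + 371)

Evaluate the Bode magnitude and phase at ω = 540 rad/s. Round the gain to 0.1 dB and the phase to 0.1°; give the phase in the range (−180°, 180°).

58.5 dB, 24.0°

Substitute s = j540:
Numerator: 1000(j540) + 100000 = 100000 + j540000
Denominator: (j540) + 371 = 371 + j540
|N| = √(100000² + 540000²) ≈ 5.4918e+05, ∠N ≈ 79.51°
|D| = √(371² + 540²) ≈ 655.16, ∠D ≈ 55.51°
|H| = 5.4918e+05 / 655.16 ≈ 838.24
Gain = 20 log₁₀(838.24) ≈ 58.47 dB
∠H = 79.51° − 55.51° = 24.00°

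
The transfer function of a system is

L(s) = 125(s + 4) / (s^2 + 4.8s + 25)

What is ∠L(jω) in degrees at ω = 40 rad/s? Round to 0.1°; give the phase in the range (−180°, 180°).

At s = jω = j40:
zero (s+4): 4 + j40 → |·| = √(4²+40²) = √1616 ≈ 40.2, ∠ = arctan(40/4) ≈ 84.29°
quadratic: (j40)² + 4.8·j40 + 25 = -1575 + j192 → |·| ≈ 1586.7, ∠ ≈ 173.05°
∠L = 84.29° − 173.05° = -88.76°

-88.8°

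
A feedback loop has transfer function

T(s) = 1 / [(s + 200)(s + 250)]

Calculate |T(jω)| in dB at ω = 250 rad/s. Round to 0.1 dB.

At s = jω = j250:
pole (s+200): 200 + j250 → |·| = √(200²+250²) = √102500 ≈ 320.16, ∠ = arctan(250/200) ≈ 51.34°
pole (s+250): 250 + j250 → |·| = √(250²+250²) = √125000 ≈ 353.55, ∠ = arctan(250/250) ≈ 45.00°
|T| = 1 / 1.1319e+05 ≈ 8.8347e-06
Gain = 20 log₁₀(8.8347e-06) ≈ -101.08 dB

-101.1 dB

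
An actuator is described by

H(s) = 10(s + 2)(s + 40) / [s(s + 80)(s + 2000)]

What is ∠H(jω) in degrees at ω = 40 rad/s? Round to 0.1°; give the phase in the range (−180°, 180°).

14.4°

At s = jω = j40:
zero (s+2): 2 + j40 → |·| = √(2²+40²) = √1604 ≈ 40.05, ∠ = arctan(40/2) ≈ 87.14°
zero (s+40): 40 + j40 → |·| = √(40²+40²) = √3200 ≈ 56.569, ∠ = arctan(40/40) ≈ 45.00°
pole (s+80): 80 + j40 → |·| = √(80²+40²) = √8000 ≈ 89.443, ∠ = arctan(40/80) ≈ 26.57°
pole (s+2000): 2000 + j40 → |·| = √(2000²+40²) = √4001600 ≈ 2000.4, ∠ = arctan(40/2000) ≈ 1.15°
pole at origin: |s| = 40, ∠ = 90.00° (in denominator)
∠H = 132.14° − 117.72° = 14.42°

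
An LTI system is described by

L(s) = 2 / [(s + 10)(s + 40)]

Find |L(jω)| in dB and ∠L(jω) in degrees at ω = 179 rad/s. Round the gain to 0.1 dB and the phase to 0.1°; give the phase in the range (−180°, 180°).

-84.3 dB, -164.2°

At s = jω = j179:
pole (s+10): 10 + j179 → |·| = √(10²+179²) = √32141 ≈ 179.28, ∠ = arctan(179/10) ≈ 86.80°
pole (s+40): 40 + j179 → |·| = √(40²+179²) = √33641 ≈ 183.41, ∠ = arctan(179/40) ≈ 77.40°
|L| = 2 / 32882 ≈ 6.0824e-05
Gain = 20 log₁₀(6.0824e-05) ≈ -84.32 dB
∠L = 0.00° − 164.20° = -164.20°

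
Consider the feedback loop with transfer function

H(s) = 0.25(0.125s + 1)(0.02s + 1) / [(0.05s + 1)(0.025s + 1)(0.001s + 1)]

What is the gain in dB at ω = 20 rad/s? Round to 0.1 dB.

-6.8 dB

At ω = 20 rad/s:
zero (1 + j20·0.125) = 1 + j2.5 → |·| ≈ 2.6926, ∠ ≈ 68.20°
zero (1 + j20·0.02) = 1 + j0.4 → |·| ≈ 1.077, ∠ ≈ 21.80°
pole (1 + j20·0.05) = 1 + j1 → |·| ≈ 1.4142, ∠ ≈ 45.00°
pole (1 + j20·0.025) = 1 + j0.5 → |·| ≈ 1.118, ∠ ≈ 26.57°
pole (1 + j20·0.001) = 1 + j0.02 → |·| ≈ 1.0002, ∠ ≈ 1.15°
|H| = 0.25 · 2.6926 · 1.077 / (1.4142 · 1.118 · 1.0002) ≈ 0.45845
Gain = 20 log₁₀(0.45845) ≈ -6.77 dB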